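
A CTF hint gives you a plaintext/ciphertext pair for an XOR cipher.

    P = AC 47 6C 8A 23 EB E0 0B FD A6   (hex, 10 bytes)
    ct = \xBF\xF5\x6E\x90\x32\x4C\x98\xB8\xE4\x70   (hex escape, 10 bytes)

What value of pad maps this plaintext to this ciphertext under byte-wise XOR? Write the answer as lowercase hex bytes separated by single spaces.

Since ct = P ⊕ pad, XORing both sides with P gives pad = P ⊕ ct.
ac XOR bf = 13
47 XOR f5 = b2
6c XOR 6e = 02
8a XOR 90 = 1a
23 XOR 32 = 11
eb XOR 4c = a7
e0 XOR 98 = 78
0b XOR b8 = b3
fd XOR e4 = 19
a6 XOR 70 = d6

13 b2 02 1a 11 a7 78 b3 19 d6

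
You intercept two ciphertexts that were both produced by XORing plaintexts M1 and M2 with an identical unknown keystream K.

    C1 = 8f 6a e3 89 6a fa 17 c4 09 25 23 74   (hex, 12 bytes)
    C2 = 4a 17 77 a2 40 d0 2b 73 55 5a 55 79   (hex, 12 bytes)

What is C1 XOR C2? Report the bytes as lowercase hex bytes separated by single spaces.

C1 ⊕ C2 = (M1 ⊕ K) ⊕ (M2 ⊕ K) = M1 ⊕ M2 — the shared key cancels under XOR.
byte 0: 10001111 xor 01001010 = 11000101
byte 1: 01101010 xor 00010111 = 01111101
byte 2: 11100011 xor 01110111 = 10010100
byte 3: 10001001 xor 10100010 = 00101011
byte 4: 01101010 xor 01000000 = 00101010
byte 5: 11111010 xor 11010000 = 00101010
byte 6: 00010111 xor 00101011 = 00111100
byte 7: 11000100 xor 01110011 = 10110111
byte 8: 00001001 xor 01010101 = 01011100
byte 9: 00100101 xor 01011010 = 01111111
byte 10: 00100011 xor 01010101 = 01110110
byte 11: 01110100 xor 01111001 = 00001101

c5 7d 94 2b 2a 2a 3c b7 5c 7f 76 0d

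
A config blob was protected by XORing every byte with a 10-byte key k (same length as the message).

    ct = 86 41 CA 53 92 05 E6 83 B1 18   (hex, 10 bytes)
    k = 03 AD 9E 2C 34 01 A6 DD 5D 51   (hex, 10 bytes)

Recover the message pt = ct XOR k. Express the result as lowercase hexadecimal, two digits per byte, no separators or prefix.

85ec547fa604405eec49

86 XOR 03 = 85
41 XOR ad = ec
ca XOR 9e = 54
53 XOR 2c = 7f
92 XOR 34 = a6
05 XOR 01 = 04
e6 XOR a6 = 40
83 XOR dd = 5e
b1 XOR 5d = ec
18 XOR 51 = 49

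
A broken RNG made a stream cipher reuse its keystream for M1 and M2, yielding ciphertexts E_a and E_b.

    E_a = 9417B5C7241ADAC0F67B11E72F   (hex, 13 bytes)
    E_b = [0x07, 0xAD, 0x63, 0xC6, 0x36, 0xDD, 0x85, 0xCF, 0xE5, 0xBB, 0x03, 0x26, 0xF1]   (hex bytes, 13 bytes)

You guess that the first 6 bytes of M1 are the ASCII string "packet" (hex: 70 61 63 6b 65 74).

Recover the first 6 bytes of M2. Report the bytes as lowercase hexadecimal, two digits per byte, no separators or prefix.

First, E_a ⊕ E_b = (M1 ⊕ K) ⊕ (M2 ⊕ K) = M1 ⊕ M2, so the key drops out. Then M2 = (M1 ⊕ M2) ⊕ M1 over the first 6 bytes.
byte 0: (94 xor 07) xor 70 = 93 xor 70 = e3
byte 1: (17 xor ad) xor 61 = ba xor 61 = db
byte 2: (b5 xor 63) xor 63 = d6 xor 63 = b5
byte 3: (c7 xor c6) xor 6b = 01 xor 6b = 6a
byte 4: (24 xor 36) xor 65 = 12 xor 65 = 77
byte 5: (1a xor dd) xor 74 = c7 xor 74 = b3

e3dbb56a77b3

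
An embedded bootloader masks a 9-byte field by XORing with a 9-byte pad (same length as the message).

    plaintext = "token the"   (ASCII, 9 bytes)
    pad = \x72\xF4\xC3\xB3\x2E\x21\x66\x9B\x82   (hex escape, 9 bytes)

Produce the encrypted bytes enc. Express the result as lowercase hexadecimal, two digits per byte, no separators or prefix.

069ba8d6400112f3e7

74 XOR 72 = 06
6f XOR f4 = 9b
6b XOR c3 = a8
65 XOR b3 = d6
6e XOR 2e = 40
20 XOR 21 = 01
74 XOR 66 = 12
68 XOR 9b = f3
65 XOR 82 = e7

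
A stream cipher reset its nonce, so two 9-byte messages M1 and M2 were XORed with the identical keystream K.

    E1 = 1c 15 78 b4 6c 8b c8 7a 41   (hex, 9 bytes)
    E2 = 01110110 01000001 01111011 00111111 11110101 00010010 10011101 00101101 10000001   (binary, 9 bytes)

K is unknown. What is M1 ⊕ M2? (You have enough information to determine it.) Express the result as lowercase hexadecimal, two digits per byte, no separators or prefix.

E1 ⊕ E2 = (M1 ⊕ K) ⊕ (M2 ⊕ K) = M1 ⊕ M2 — the shared key cancels under XOR.
00011100 ^ 01110110 = 01101010
00010101 ^ 01000001 = 01010100
01111000 ^ 01111011 = 00000011
10110100 ^ 00111111 = 10001011
01101100 ^ 11110101 = 10011001
10001011 ^ 00010010 = 10011001
11001000 ^ 10011101 = 01010101
01111010 ^ 00101101 = 01010111
01000001 ^ 10000001 = 11000000

6a54038b99995557c0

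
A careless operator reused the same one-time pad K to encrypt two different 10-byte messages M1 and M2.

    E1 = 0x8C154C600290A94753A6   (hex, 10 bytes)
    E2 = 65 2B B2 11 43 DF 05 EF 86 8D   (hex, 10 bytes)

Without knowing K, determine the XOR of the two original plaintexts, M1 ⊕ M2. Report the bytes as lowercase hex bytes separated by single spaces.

e9 3e fe 71 41 4f ac a8 d5 2b

E1 ⊕ E2 = (M1 ⊕ K) ⊕ (M2 ⊕ K) = M1 ⊕ M2 — the shared key cancels under XOR.
byte 0: 8c xor 65 = e9
byte 1: 15 xor 2b = 3e
byte 2: 4c xor b2 = fe
byte 3: 60 xor 11 = 71
byte 4: 02 xor 43 = 41
byte 5: 90 xor df = 4f
byte 6: a9 xor 05 = ac
byte 7: 47 xor ef = a8
byte 8: 53 xor 86 = d5
byte 9: a6 xor 8d = 2b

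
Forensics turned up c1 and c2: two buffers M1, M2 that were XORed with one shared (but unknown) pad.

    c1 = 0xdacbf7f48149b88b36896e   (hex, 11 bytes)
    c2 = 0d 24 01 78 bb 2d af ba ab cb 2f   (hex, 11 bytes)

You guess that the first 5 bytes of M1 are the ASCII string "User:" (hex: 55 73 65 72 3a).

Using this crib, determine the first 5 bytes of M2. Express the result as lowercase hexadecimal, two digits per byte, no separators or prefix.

First, c1 ⊕ c2 = (M1 ⊕ K) ⊕ (M2 ⊕ K) = M1 ⊕ M2, so the key drops out. Then M2 = (M1 ⊕ M2) ⊕ M1 over the first 5 bytes.
byte 0: (da ⊕ 0d) ⊕ 55 = d7 ⊕ 55 = 82
byte 1: (cb ⊕ 24) ⊕ 73 = ef ⊕ 73 = 9c
byte 2: (f7 ⊕ 01) ⊕ 65 = f6 ⊕ 65 = 93
byte 3: (f4 ⊕ 78) ⊕ 72 = 8c ⊕ 72 = fe
byte 4: (81 ⊕ bb) ⊕ 3a = 3a ⊕ 3a = 00

829c93fe00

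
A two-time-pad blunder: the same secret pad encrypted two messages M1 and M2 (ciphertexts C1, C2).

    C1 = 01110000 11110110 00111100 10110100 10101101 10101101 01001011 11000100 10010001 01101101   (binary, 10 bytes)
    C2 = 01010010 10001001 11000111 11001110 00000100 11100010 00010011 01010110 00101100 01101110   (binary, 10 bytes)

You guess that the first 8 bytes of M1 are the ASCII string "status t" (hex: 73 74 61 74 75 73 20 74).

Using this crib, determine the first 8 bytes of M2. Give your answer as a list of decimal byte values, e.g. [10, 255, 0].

[81, 11, 154, 14, 220, 60, 120, 230]

First, C1 ⊕ C2 = (M1 ⊕ K) ⊕ (M2 ⊕ K) = M1 ⊕ M2, so the key drops out. Then M2 = (M1 ⊕ M2) ⊕ M1 over the first 8 bytes.
byte 0: (70 ^ 52) ^ 73 = 22 ^ 73 = 51
byte 1: (f6 ^ 89) ^ 74 = 7f ^ 74 = 0b
byte 2: (3c ^ c7) ^ 61 = fb ^ 61 = 9a
byte 3: (b4 ^ ce) ^ 74 = 7a ^ 74 = 0e
byte 4: (ad ^ 04) ^ 75 = a9 ^ 75 = dc
byte 5: (ad ^ e2) ^ 73 = 4f ^ 73 = 3c
byte 6: (4b ^ 13) ^ 20 = 58 ^ 20 = 78
byte 7: (c4 ^ 56) ^ 74 = 92 ^ 74 = e6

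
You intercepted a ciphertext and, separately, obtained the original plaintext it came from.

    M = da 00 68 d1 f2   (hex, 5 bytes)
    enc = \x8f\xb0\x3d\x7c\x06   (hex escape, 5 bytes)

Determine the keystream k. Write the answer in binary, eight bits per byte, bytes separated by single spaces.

01010101 10110000 01010101 10101101 11110100

Since enc = M ⊕ k, XORing both sides with M gives k = M ⊕ enc.
da XOR 8f = 55
00 XOR b0 = b0
68 XOR 3d = 55
d1 XOR 7c = ad
f2 XOR 06 = f4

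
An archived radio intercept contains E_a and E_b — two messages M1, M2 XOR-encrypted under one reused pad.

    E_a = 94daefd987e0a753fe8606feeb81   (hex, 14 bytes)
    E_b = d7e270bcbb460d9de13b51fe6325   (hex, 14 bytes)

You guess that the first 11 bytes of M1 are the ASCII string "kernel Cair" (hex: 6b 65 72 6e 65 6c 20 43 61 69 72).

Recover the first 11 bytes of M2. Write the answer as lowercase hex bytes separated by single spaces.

First, E_a ⊕ E_b = (M1 ⊕ K) ⊕ (M2 ⊕ K) = M1 ⊕ M2, so the key drops out. Then M2 = (M1 ⊕ M2) ⊕ M1 over the first 11 bytes.
byte 0: (94 xor d7) xor 6b = 43 xor 6b = 28
byte 1: (da xor e2) xor 65 = 38 xor 65 = 5d
byte 2: (ef xor 70) xor 72 = 9f xor 72 = ed
byte 3: (d9 xor bc) xor 6e = 65 xor 6e = 0b
byte 4: (87 xor bb) xor 65 = 3c xor 65 = 59
byte 5: (e0 xor 46) xor 6c = a6 xor 6c = ca
byte 6: (a7 xor 0d) xor 20 = aa xor 20 = 8a
byte 7: (53 xor 9d) xor 43 = ce xor 43 = 8d
byte 8: (fe xor e1) xor 61 = 1f xor 61 = 7e
byte 9: (86 xor 3b) xor 69 = bd xor 69 = d4
byte 10: (06 xor 51) xor 72 = 57 xor 72 = 25

28 5d ed 0b 59 ca 8a 8d 7e d4 25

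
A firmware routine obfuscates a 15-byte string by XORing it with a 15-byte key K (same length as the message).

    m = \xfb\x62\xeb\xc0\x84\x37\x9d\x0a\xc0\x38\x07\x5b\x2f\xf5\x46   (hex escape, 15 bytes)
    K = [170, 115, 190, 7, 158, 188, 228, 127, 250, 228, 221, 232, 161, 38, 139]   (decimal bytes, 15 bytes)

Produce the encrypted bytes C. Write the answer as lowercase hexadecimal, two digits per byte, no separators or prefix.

511155c71a8b79753adcdab38ed3cd

XOR is its own inverse, so applying the key byte-wise gives the result directly.
11111011 XOR 10101010 = 01010001
01100010 XOR 01110011 = 00010001
11101011 XOR 10111110 = 01010101
11000000 XOR 00000111 = 11000111
10000100 XOR 10011110 = 00011010
00110111 XOR 10111100 = 10001011
10011101 XOR 11100100 = 01111001
00001010 XOR 01111111 = 01110101
11000000 XOR 11111010 = 00111010
00111000 XOR 11100100 = 11011100
00000111 XOR 11011101 = 11011010
01011011 XOR 11101000 = 10110011
00101111 XOR 10100001 = 10001110
11110101 XOR 00100110 = 11010011
01000110 XOR 10001011 = 11001101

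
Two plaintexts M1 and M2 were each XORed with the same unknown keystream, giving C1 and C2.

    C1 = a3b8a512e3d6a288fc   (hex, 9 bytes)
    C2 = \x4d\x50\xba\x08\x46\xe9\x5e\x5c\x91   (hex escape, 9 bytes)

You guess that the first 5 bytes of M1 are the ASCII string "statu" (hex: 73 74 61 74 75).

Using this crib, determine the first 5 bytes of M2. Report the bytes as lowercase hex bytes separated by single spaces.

9d 9c 7e 6e d0

First, C1 ⊕ C2 = (M1 ⊕ K) ⊕ (M2 ⊕ K) = M1 ⊕ M2, so the key drops out. Then M2 = (M1 ⊕ M2) ⊕ M1 over the first 5 bytes.
byte 0: (a3 ⊕ 4d) ⊕ 73 = ee ⊕ 73 = 9d
byte 1: (b8 ⊕ 50) ⊕ 74 = e8 ⊕ 74 = 9c
byte 2: (a5 ⊕ ba) ⊕ 61 = 1f ⊕ 61 = 7e
byte 3: (12 ⊕ 08) ⊕ 74 = 1a ⊕ 74 = 6e
byte 4: (e3 ⊕ 46) ⊕ 75 = a5 ⊕ 75 = d0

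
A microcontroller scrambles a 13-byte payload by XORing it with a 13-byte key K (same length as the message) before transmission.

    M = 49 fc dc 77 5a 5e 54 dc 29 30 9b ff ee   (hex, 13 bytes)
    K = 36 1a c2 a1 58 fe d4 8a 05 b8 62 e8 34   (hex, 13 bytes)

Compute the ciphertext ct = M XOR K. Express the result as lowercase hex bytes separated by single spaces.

49 xor 36 = 7f
fc xor 1a = e6
dc xor c2 = 1e
77 xor a1 = d6
5a xor 58 = 02
5e xor fe = a0
54 xor d4 = 80
dc xor 8a = 56
29 xor 05 = 2c
30 xor b8 = 88
9b xor 62 = f9
ff xor e8 = 17
ee xor 34 = da

7f e6 1e d6 02 a0 80 56 2c 88 f9 17 da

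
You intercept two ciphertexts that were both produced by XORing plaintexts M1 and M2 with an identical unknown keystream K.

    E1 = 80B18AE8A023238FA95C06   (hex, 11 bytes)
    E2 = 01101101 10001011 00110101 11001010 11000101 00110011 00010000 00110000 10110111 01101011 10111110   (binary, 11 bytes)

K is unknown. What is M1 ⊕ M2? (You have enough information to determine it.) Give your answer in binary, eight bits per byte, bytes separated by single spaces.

11101101 00111010 10111111 00100010 01100101 00010000 00110011 10111111 00011110 00110111 10111000

E1 ⊕ E2 = (M1 ⊕ K) ⊕ (M2 ⊕ K) = M1 ⊕ M2 — the shared key cancels under XOR.
80 xor 6d = ed
b1 xor 8b = 3a
8a xor 35 = bf
e8 xor ca = 22
a0 xor c5 = 65
23 xor 33 = 10
23 xor 10 = 33
8f xor 30 = bf
a9 xor b7 = 1e
5c xor 6b = 37
06 xor be = b8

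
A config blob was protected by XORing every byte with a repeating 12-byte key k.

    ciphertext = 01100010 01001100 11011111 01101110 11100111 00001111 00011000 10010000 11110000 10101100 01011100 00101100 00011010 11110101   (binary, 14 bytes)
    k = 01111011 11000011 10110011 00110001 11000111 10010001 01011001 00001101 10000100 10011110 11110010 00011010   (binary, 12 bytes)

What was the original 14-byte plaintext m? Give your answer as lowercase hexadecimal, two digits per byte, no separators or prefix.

The 12-byte key repeats, so the effective keystream is 7b c3 b3 31 c7 91 59 0d 84 9e f2 1a 7b c3.
byte 0: 62 ^ 7b = 19
byte 1: 4c ^ c3 = 8f
byte 2: df ^ b3 = 6c
byte 3: 6e ^ 31 = 5f
byte 4: e7 ^ c7 = 20
byte 5: 0f ^ 91 = 9e
byte 6: 18 ^ 59 = 41
byte 7: 90 ^ 0d = 9d
byte 8: f0 ^ 84 = 74
byte 9: ac ^ 9e = 32
byte 10: 5c ^ f2 = ae
byte 11: 2c ^ 1a = 36
byte 12: 1a ^ 7b = 61
byte 13: f5 ^ c3 = 36

198f6c5f209e419d7432ae366136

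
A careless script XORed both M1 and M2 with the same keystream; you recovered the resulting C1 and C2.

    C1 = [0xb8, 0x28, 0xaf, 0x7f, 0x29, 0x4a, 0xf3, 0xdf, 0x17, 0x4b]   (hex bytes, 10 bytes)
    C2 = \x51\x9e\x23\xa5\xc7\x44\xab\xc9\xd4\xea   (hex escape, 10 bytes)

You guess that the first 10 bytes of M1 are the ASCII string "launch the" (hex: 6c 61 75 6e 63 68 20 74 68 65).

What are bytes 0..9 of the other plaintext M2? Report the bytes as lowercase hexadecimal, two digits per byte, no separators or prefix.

First, C1 ⊕ C2 = (M1 ⊕ K) ⊕ (M2 ⊕ K) = M1 ⊕ M2, so the key drops out. Then M2 = (M1 ⊕ M2) ⊕ M1 over the first 10 bytes.
byte 0: (b8 xor 51) xor 6c = e9 xor 6c = 85
byte 1: (28 xor 9e) xor 61 = b6 xor 61 = d7
byte 2: (af xor 23) xor 75 = 8c xor 75 = f9
byte 3: (7f xor a5) xor 6e = da xor 6e = b4
byte 4: (29 xor c7) xor 63 = ee xor 63 = 8d
byte 5: (4a xor 44) xor 68 = 0e xor 68 = 66
byte 6: (f3 xor ab) xor 20 = 58 xor 20 = 78
byte 7: (df xor c9) xor 74 = 16 xor 74 = 62
byte 8: (17 xor d4) xor 68 = c3 xor 68 = ab
byte 9: (4b xor ea) xor 65 = a1 xor 65 = c4

85d7f9b48d667862abc4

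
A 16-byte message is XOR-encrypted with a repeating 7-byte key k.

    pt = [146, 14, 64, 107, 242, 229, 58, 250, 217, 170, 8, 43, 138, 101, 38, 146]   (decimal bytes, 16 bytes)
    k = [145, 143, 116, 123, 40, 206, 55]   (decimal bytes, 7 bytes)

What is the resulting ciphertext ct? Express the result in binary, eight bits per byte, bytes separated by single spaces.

00000011 10000001 00110100 00010000 11011010 00101011 00001101 01101011 01010110 11011110 01110011 00000011 01000100 01010010 10110111 00011101

The 7-byte key repeats, so the effective keystream is 91 8f 74 7b 28 ce 37 91 8f 74 7b 28 ce 37 91 8f.
byte 0: 92 ^ 91 = 03
byte 1: 0e ^ 8f = 81
byte 2: 40 ^ 74 = 34
byte 3: 6b ^ 7b = 10
byte 4: f2 ^ 28 = da
byte 5: e5 ^ ce = 2b
byte 6: 3a ^ 37 = 0d
byte 7: fa ^ 91 = 6b
byte 8: d9 ^ 8f = 56
byte 9: aa ^ 74 = de
byte 10: 08 ^ 7b = 73
byte 11: 2b ^ 28 = 03
byte 12: 8a ^ ce = 44
byte 13: 65 ^ 37 = 52
byte 14: 26 ^ 91 = b7
byte 15: 92 ^ 8f = 1d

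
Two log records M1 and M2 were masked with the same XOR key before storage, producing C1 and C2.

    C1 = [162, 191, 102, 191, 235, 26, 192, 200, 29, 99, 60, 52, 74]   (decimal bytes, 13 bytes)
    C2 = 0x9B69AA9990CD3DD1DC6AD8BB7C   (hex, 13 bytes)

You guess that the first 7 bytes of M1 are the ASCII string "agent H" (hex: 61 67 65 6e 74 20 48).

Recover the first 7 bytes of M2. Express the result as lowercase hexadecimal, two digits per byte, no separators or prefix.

First, C1 ⊕ C2 = (M1 ⊕ K) ⊕ (M2 ⊕ K) = M1 ⊕ M2, so the key drops out. Then M2 = (M1 ⊕ M2) ⊕ M1 over the first 7 bytes.
byte 0: (a2 ^ 9b) ^ 61 = 39 ^ 61 = 58
byte 1: (bf ^ 69) ^ 67 = d6 ^ 67 = b1
byte 2: (66 ^ aa) ^ 65 = cc ^ 65 = a9
byte 3: (bf ^ 99) ^ 6e = 26 ^ 6e = 48
byte 4: (eb ^ 90) ^ 74 = 7b ^ 74 = 0f
byte 5: (1a ^ cd) ^ 20 = d7 ^ 20 = f7
byte 6: (c0 ^ 3d) ^ 48 = fd ^ 48 = b5

58b1a9480ff7b5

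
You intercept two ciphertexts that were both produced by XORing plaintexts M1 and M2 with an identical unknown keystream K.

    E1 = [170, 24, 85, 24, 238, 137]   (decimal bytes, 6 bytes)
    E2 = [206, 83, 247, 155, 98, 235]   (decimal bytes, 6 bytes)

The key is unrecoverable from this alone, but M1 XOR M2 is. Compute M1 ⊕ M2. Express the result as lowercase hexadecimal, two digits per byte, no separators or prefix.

644ba2838c62

E1 ⊕ E2 = (M1 ⊕ K) ⊕ (M2 ⊕ K) = M1 ⊕ M2 — the shared key cancels under XOR.
byte 0: aa xor ce = 64
byte 1: 18 xor 53 = 4b
byte 2: 55 xor f7 = a2
byte 3: 18 xor 9b = 83
byte 4: ee xor 62 = 8c
byte 5: 89 xor eb = 62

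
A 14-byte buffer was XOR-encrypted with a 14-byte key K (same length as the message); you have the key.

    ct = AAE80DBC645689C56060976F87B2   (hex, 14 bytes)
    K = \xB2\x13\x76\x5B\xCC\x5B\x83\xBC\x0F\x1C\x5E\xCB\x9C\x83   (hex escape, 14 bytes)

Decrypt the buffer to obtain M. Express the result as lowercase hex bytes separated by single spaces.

byte 0: aa ⊕ b2 = 18
byte 1: e8 ⊕ 13 = fb
byte 2: 0d ⊕ 76 = 7b
byte 3: bc ⊕ 5b = e7
byte 4: 64 ⊕ cc = a8
byte 5: 56 ⊕ 5b = 0d
byte 6: 89 ⊕ 83 = 0a
byte 7: c5 ⊕ bc = 79
byte 8: 60 ⊕ 0f = 6f
byte 9: 60 ⊕ 1c = 7c
byte 10: 97 ⊕ 5e = c9
byte 11: 6f ⊕ cb = a4
byte 12: 87 ⊕ 9c = 1b
byte 13: b2 ⊕ 83 = 31

18 fb 7b e7 a8 0d 0a 79 6f 7c c9 a4 1b 31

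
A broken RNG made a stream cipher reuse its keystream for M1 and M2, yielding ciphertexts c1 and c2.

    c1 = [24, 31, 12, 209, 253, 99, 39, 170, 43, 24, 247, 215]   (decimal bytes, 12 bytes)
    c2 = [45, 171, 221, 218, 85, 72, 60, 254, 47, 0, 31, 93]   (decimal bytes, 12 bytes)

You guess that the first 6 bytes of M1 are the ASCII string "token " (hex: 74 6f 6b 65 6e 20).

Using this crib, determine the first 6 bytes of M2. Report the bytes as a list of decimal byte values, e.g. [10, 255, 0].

[65, 219, 186, 110, 198, 11]

First, c1 ⊕ c2 = (M1 ⊕ K) ⊕ (M2 ⊕ K) = M1 ⊕ M2, so the key drops out. Then M2 = (M1 ⊕ M2) ⊕ M1 over the first 6 bytes.
byte 0: (18 ^ 2d) ^ 74 = 35 ^ 74 = 41
byte 1: (1f ^ ab) ^ 6f = b4 ^ 6f = db
byte 2: (0c ^ dd) ^ 6b = d1 ^ 6b = ba
byte 3: (d1 ^ da) ^ 65 = 0b ^ 65 = 6e
byte 4: (fd ^ 55) ^ 6e = a8 ^ 6e = c6
byte 5: (63 ^ 48) ^ 20 = 2b ^ 20 = 0b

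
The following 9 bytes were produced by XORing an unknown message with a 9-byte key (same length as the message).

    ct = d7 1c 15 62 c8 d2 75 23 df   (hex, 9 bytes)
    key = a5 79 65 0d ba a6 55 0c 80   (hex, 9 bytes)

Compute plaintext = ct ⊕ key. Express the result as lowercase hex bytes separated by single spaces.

72 65 70 6f 72 74 20 2f 5f

XOR is its own inverse, so applying the key byte-wise gives the result directly.
byte 0: d7 ⊕ a5 = 72
byte 1: 1c ⊕ 79 = 65
byte 2: 15 ⊕ 65 = 70
byte 3: 62 ⊕ 0d = 6f
byte 4: c8 ⊕ ba = 72
byte 5: d2 ⊕ a6 = 74
byte 6: 75 ⊕ 55 = 20
byte 7: 23 ⊕ 0c = 2f
byte 8: df ⊕ 80 = 5f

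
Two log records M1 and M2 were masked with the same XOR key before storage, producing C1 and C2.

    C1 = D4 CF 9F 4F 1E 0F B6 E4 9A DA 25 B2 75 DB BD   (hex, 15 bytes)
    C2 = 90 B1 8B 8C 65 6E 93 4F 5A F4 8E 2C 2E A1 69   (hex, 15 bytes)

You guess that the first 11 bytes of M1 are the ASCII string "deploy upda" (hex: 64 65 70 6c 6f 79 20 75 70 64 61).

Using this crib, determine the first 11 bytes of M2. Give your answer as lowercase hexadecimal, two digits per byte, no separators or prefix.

First, C1 ⊕ C2 = (M1 ⊕ K) ⊕ (M2 ⊕ K) = M1 ⊕ M2, so the key drops out. Then M2 = (M1 ⊕ M2) ⊕ M1 over the first 11 bytes.
byte 0: (d4 ^ 90) ^ 64 = 44 ^ 64 = 20
byte 1: (cf ^ b1) ^ 65 = 7e ^ 65 = 1b
byte 2: (9f ^ 8b) ^ 70 = 14 ^ 70 = 64
byte 3: (4f ^ 8c) ^ 6c = c3 ^ 6c = af
byte 4: (1e ^ 65) ^ 6f = 7b ^ 6f = 14
byte 5: (0f ^ 6e) ^ 79 = 61 ^ 79 = 18
byte 6: (b6 ^ 93) ^ 20 = 25 ^ 20 = 05
byte 7: (e4 ^ 4f) ^ 75 = ab ^ 75 = de
byte 8: (9a ^ 5a) ^ 70 = c0 ^ 70 = b0
byte 9: (da ^ f4) ^ 64 = 2e ^ 64 = 4a
byte 10: (25 ^ 8e) ^ 61 = ab ^ 61 = ca

201b64af141805deb04aca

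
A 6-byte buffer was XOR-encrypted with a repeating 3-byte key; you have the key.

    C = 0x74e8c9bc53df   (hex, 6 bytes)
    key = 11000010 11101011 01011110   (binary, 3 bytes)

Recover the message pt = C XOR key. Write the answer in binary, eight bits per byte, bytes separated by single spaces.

The 3-byte key repeats, so the effective keystream is c2 eb 5e c2 eb 5e.
byte 0: 74 ^ c2 = b6
byte 1: e8 ^ eb = 03
byte 2: c9 ^ 5e = 97
byte 3: bc ^ c2 = 7e
byte 4: 53 ^ eb = b8
byte 5: df ^ 5e = 81

10110110 00000011 10010111 01111110 10111000 10000001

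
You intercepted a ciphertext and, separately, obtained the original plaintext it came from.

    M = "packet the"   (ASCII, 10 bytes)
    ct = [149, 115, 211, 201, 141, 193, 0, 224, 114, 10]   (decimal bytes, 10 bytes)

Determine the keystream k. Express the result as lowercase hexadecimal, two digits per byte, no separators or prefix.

Since ct = M ⊕ k, XORing both sides with M gives k = M ⊕ ct.
70 XOR 95 = e5
61 XOR 73 = 12
63 XOR d3 = b0
6b XOR c9 = a2
65 XOR 8d = e8
74 XOR c1 = b5
20 XOR 00 = 20
74 XOR e0 = 94
68 XOR 72 = 1a
65 XOR 0a = 6f

e512b0a2e8b520941a6f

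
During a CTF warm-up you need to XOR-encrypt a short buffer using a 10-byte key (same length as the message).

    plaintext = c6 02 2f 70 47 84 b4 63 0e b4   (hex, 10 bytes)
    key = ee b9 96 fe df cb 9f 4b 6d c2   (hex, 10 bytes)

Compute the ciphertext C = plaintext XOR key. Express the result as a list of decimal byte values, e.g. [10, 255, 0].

[40, 187, 185, 142, 152, 79, 43, 40, 99, 118]

XOR is its own inverse, so applying the key byte-wise gives the result directly.
c6 ^ ee = 28
02 ^ b9 = bb
2f ^ 96 = b9
70 ^ fe = 8e
47 ^ df = 98
84 ^ cb = 4f
b4 ^ 9f = 2b
63 ^ 4b = 28
0e ^ 6d = 63
b4 ^ c2 = 76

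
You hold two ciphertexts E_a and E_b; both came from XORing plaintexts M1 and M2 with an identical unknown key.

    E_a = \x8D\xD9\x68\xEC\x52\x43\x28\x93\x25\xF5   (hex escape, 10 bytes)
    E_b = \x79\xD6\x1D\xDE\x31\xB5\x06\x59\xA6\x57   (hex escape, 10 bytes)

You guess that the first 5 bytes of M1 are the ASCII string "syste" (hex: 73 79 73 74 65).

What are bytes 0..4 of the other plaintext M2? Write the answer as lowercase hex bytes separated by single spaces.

87 76 06 46 06

First, E_a ⊕ E_b = (M1 ⊕ K) ⊕ (M2 ⊕ K) = M1 ⊕ M2, so the key drops out. Then M2 = (M1 ⊕ M2) ⊕ M1 over the first 5 bytes.
byte 0: (8d ⊕ 79) ⊕ 73 = f4 ⊕ 73 = 87
byte 1: (d9 ⊕ d6) ⊕ 79 = 0f ⊕ 79 = 76
byte 2: (68 ⊕ 1d) ⊕ 73 = 75 ⊕ 73 = 06
byte 3: (ec ⊕ de) ⊕ 74 = 32 ⊕ 74 = 46
byte 4: (52 ⊕ 31) ⊕ 65 = 63 ⊕ 65 = 06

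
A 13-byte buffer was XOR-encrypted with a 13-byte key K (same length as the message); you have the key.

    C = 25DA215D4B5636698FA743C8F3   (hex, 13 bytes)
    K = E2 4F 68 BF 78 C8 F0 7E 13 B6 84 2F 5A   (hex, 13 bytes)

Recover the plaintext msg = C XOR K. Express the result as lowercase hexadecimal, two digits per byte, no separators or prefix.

XOR is its own inverse, so applying the key byte-wise gives the result directly.
25 xor e2 = c7
da xor 4f = 95
21 xor 68 = 49
5d xor bf = e2
4b xor 78 = 33
56 xor c8 = 9e
36 xor f0 = c6
69 xor 7e = 17
8f xor 13 = 9c
a7 xor b6 = 11
43 xor 84 = c7
c8 xor 2f = e7
f3 xor 5a = a9

c79549e2339ec6179c11c7e7a9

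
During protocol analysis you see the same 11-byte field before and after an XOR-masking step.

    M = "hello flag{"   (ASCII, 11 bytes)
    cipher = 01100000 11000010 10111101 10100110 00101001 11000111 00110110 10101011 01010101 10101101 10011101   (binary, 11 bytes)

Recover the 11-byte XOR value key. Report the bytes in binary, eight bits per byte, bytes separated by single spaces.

00001000 10100111 11010001 11001010 01000110 11100111 01010000 11000111 00110100 11001010 11100110

Since cipher = M ⊕ key, XORing both sides with M gives key = M ⊕ cipher.
68 XOR 60 = 08
65 XOR c2 = a7
6c XOR bd = d1
6c XOR a6 = ca
6f XOR 29 = 46
20 XOR c7 = e7
66 XOR 36 = 50
6c XOR ab = c7
61 XOR 55 = 34
67 XOR ad = ca
7b XOR 9d = e6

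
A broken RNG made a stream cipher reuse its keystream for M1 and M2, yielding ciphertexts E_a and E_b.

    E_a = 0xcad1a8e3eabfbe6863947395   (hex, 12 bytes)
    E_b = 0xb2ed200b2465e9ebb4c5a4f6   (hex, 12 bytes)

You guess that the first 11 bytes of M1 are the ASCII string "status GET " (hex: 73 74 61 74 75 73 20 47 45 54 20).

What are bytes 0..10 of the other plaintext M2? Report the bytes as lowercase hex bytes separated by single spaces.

0b 48 e9 9c bb a9 77 c4 92 05 f7

First, E_a ⊕ E_b = (M1 ⊕ K) ⊕ (M2 ⊕ K) = M1 ⊕ M2, so the key drops out. Then M2 = (M1 ⊕ M2) ⊕ M1 over the first 11 bytes.
byte 0: (ca ⊕ b2) ⊕ 73 = 78 ⊕ 73 = 0b
byte 1: (d1 ⊕ ed) ⊕ 74 = 3c ⊕ 74 = 48
byte 2: (a8 ⊕ 20) ⊕ 61 = 88 ⊕ 61 = e9
byte 3: (e3 ⊕ 0b) ⊕ 74 = e8 ⊕ 74 = 9c
byte 4: (ea ⊕ 24) ⊕ 75 = ce ⊕ 75 = bb
byte 5: (bf ⊕ 65) ⊕ 73 = da ⊕ 73 = a9
byte 6: (be ⊕ e9) ⊕ 20 = 57 ⊕ 20 = 77
byte 7: (68 ⊕ eb) ⊕ 47 = 83 ⊕ 47 = c4
byte 8: (63 ⊕ b4) ⊕ 45 = d7 ⊕ 45 = 92
byte 9: (94 ⊕ c5) ⊕ 54 = 51 ⊕ 54 = 05
byte 10: (73 ⊕ a4) ⊕ 20 = d7 ⊕ 20 = f7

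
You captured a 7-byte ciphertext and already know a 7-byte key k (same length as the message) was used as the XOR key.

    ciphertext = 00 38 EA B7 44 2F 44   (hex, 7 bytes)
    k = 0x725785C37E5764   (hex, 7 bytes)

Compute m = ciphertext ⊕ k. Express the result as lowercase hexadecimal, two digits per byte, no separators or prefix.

726f6f743a7820

00 XOR 72 = 72
38 XOR 57 = 6f
ea XOR 85 = 6f
b7 XOR c3 = 74
44 XOR 7e = 3a
2f XOR 57 = 78
44 XOR 64 = 20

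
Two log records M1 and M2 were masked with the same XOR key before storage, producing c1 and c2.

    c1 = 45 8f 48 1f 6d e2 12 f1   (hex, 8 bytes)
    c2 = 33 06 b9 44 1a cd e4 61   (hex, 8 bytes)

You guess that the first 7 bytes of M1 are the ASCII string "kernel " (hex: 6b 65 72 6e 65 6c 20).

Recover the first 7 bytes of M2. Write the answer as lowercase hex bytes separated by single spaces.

1d ec 83 35 12 43 d6

First, c1 ⊕ c2 = (M1 ⊕ K) ⊕ (M2 ⊕ K) = M1 ⊕ M2, so the key drops out. Then M2 = (M1 ⊕ M2) ⊕ M1 over the first 7 bytes.
byte 0: (45 ^ 33) ^ 6b = 76 ^ 6b = 1d
byte 1: (8f ^ 06) ^ 65 = 89 ^ 65 = ec
byte 2: (48 ^ b9) ^ 72 = f1 ^ 72 = 83
byte 3: (1f ^ 44) ^ 6e = 5b ^ 6e = 35
byte 4: (6d ^ 1a) ^ 65 = 77 ^ 65 = 12
byte 5: (e2 ^ cd) ^ 6c = 2f ^ 6c = 43
byte 6: (12 ^ e4) ^ 20 = f6 ^ 20 = d6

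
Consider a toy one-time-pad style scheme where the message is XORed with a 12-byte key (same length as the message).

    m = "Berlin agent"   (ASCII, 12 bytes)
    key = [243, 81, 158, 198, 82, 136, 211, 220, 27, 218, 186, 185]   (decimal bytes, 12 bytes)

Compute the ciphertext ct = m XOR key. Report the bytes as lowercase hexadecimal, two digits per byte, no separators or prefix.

b134ecaa3be6f3bd7cbfd4cd

byte 0: 42 XOR f3 = b1
byte 1: 65 XOR 51 = 34
byte 2: 72 XOR 9e = ec
byte 3: 6c XOR c6 = aa
byte 4: 69 XOR 52 = 3b
byte 5: 6e XOR 88 = e6
byte 6: 20 XOR d3 = f3
byte 7: 61 XOR dc = bd
byte 8: 67 XOR 1b = 7c
byte 9: 65 XOR da = bf
byte 10: 6e XOR ba = d4
byte 11: 74 XOR b9 = cd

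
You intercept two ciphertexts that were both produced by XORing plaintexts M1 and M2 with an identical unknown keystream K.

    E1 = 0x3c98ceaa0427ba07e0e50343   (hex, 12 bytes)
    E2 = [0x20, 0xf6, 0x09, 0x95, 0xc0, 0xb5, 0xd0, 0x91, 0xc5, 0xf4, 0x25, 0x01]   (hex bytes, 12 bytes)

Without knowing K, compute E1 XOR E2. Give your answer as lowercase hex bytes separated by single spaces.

E1 ⊕ E2 = (M1 ⊕ K) ⊕ (M2 ⊕ K) = M1 ⊕ M2 — the shared key cancels under XOR.
3c ⊕ 20 = 1c
98 ⊕ f6 = 6e
ce ⊕ 09 = c7
aa ⊕ 95 = 3f
04 ⊕ c0 = c4
27 ⊕ b5 = 92
ba ⊕ d0 = 6a
07 ⊕ 91 = 96
e0 ⊕ c5 = 25
e5 ⊕ f4 = 11
03 ⊕ 25 = 26
43 ⊕ 01 = 42

1c 6e c7 3f c4 92 6a 96 25 11 26 42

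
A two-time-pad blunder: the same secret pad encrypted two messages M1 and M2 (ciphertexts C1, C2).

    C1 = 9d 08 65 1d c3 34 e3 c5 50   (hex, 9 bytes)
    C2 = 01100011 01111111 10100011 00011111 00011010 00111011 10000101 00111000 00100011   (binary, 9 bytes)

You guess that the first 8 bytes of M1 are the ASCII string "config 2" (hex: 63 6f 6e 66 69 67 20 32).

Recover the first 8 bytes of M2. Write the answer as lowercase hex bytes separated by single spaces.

9d 18 a8 64 b0 68 46 cf

First, C1 ⊕ C2 = (M1 ⊕ K) ⊕ (M2 ⊕ K) = M1 ⊕ M2, so the key drops out. Then M2 = (M1 ⊕ M2) ⊕ M1 over the first 8 bytes.
byte 0: (9d ⊕ 63) ⊕ 63 = fe ⊕ 63 = 9d
byte 1: (08 ⊕ 7f) ⊕ 6f = 77 ⊕ 6f = 18
byte 2: (65 ⊕ a3) ⊕ 6e = c6 ⊕ 6e = a8
byte 3: (1d ⊕ 1f) ⊕ 66 = 02 ⊕ 66 = 64
byte 4: (c3 ⊕ 1a) ⊕ 69 = d9 ⊕ 69 = b0
byte 5: (34 ⊕ 3b) ⊕ 67 = 0f ⊕ 67 = 68
byte 6: (e3 ⊕ 85) ⊕ 20 = 66 ⊕ 20 = 46
byte 7: (c5 ⊕ 38) ⊕ 32 = fd ⊕ 32 = cf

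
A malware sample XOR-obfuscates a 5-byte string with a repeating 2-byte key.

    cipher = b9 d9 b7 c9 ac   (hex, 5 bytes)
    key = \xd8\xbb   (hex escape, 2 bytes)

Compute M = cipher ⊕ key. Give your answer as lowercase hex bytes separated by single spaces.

61 62 6f 72 74

The 2-byte key repeats, so the effective keystream is d8 bb d8 bb d8.
byte 0: 10111001 XOR 11011000 = 01100001
byte 1: 11011001 XOR 10111011 = 01100010
byte 2: 10110111 XOR 11011000 = 01101111
byte 3: 11001001 XOR 10111011 = 01110010
byte 4: 10101100 XOR 11011000 = 01110100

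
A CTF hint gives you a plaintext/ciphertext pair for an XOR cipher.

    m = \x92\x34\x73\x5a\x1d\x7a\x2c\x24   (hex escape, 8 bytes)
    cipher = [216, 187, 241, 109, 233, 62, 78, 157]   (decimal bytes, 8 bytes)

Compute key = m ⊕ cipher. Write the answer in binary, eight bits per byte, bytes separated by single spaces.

01001010 10001111 10000010 00110111 11110100 01000100 01100010 10111001

Since cipher = m ⊕ key, XORing both sides with m gives key = m ⊕ cipher.
92 XOR d8 = 4a
34 XOR bb = 8f
73 XOR f1 = 82
5a XOR 6d = 37
1d XOR e9 = f4
7a XOR 3e = 44
2c XOR 4e = 62
24 XOR 9d = b9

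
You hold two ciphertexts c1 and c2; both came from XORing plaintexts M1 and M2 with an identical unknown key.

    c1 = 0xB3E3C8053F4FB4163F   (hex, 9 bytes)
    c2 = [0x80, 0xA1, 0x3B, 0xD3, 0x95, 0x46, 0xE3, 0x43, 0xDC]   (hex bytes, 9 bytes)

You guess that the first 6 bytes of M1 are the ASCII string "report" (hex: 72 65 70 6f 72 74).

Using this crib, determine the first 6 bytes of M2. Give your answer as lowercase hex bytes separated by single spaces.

First, c1 ⊕ c2 = (M1 ⊕ K) ⊕ (M2 ⊕ K) = M1 ⊕ M2, so the key drops out. Then M2 = (M1 ⊕ M2) ⊕ M1 over the first 6 bytes.
byte 0: (b3 ^ 80) ^ 72 = 33 ^ 72 = 41
byte 1: (e3 ^ a1) ^ 65 = 42 ^ 65 = 27
byte 2: (c8 ^ 3b) ^ 70 = f3 ^ 70 = 83
byte 3: (05 ^ d3) ^ 6f = d6 ^ 6f = b9
byte 4: (3f ^ 95) ^ 72 = aa ^ 72 = d8
byte 5: (4f ^ 46) ^ 74 = 09 ^ 74 = 7d

41 27 83 b9 d8 7d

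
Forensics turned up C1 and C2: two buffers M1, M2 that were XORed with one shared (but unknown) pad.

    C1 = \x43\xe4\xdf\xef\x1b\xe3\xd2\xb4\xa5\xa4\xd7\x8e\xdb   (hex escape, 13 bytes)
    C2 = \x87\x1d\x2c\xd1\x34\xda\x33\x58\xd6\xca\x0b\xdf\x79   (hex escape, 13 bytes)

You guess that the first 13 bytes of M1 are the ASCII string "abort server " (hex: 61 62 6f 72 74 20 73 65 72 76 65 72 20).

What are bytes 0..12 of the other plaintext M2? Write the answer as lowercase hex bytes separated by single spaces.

a5 9b 9c 4c 5b 19 92 89 01 18 b9 23 82

First, C1 ⊕ C2 = (M1 ⊕ K) ⊕ (M2 ⊕ K) = M1 ⊕ M2, so the key drops out. Then M2 = (M1 ⊕ M2) ⊕ M1 over the first 13 bytes.
byte 0: (43 ^ 87) ^ 61 = c4 ^ 61 = a5
byte 1: (e4 ^ 1d) ^ 62 = f9 ^ 62 = 9b
byte 2: (df ^ 2c) ^ 6f = f3 ^ 6f = 9c
byte 3: (ef ^ d1) ^ 72 = 3e ^ 72 = 4c
byte 4: (1b ^ 34) ^ 74 = 2f ^ 74 = 5b
byte 5: (e3 ^ da) ^ 20 = 39 ^ 20 = 19
byte 6: (d2 ^ 33) ^ 73 = e1 ^ 73 = 92
byte 7: (b4 ^ 58) ^ 65 = ec ^ 65 = 89
byte 8: (a5 ^ d6) ^ 72 = 73 ^ 72 = 01
byte 9: (a4 ^ ca) ^ 76 = 6e ^ 76 = 18
byte 10: (d7 ^ 0b) ^ 65 = dc ^ 65 = b9
byte 11: (8e ^ df) ^ 72 = 51 ^ 72 = 23
byte 12: (db ^ 79) ^ 20 = a2 ^ 20 = 82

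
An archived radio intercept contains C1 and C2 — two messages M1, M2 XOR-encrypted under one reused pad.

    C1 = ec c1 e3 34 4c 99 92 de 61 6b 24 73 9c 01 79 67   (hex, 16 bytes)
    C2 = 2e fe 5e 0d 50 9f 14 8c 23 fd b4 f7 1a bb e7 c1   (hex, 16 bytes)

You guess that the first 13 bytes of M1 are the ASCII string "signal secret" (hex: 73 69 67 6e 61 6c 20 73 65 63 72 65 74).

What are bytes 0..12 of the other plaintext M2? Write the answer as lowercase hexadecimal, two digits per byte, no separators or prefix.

b156da577d6aa62127f5e2e1f2

First, C1 ⊕ C2 = (M1 ⊕ K) ⊕ (M2 ⊕ K) = M1 ⊕ M2, so the key drops out. Then M2 = (M1 ⊕ M2) ⊕ M1 over the first 13 bytes.
byte 0: (ec xor 2e) xor 73 = c2 xor 73 = b1
byte 1: (c1 xor fe) xor 69 = 3f xor 69 = 56
byte 2: (e3 xor 5e) xor 67 = bd xor 67 = da
byte 3: (34 xor 0d) xor 6e = 39 xor 6e = 57
byte 4: (4c xor 50) xor 61 = 1c xor 61 = 7d
byte 5: (99 xor 9f) xor 6c = 06 xor 6c = 6a
byte 6: (92 xor 14) xor 20 = 86 xor 20 = a6
byte 7: (de xor 8c) xor 73 = 52 xor 73 = 21
byte 8: (61 xor 23) xor 65 = 42 xor 65 = 27
byte 9: (6b xor fd) xor 63 = 96 xor 63 = f5
byte 10: (24 xor b4) xor 72 = 90 xor 72 = e2
byte 11: (73 xor f7) xor 65 = 84 xor 65 = e1
byte 12: (9c xor 1a) xor 74 = 86 xor 74 = f2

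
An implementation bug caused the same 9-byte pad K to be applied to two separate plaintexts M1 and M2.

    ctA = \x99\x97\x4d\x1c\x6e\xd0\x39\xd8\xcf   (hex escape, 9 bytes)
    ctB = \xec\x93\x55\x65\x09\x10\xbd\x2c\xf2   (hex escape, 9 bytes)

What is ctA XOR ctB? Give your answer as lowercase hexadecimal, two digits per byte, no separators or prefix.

ctA ⊕ ctB = (M1 ⊕ K) ⊕ (M2 ⊕ K) = M1 ⊕ M2 — the shared key cancels under XOR.
153 ⊕ 236 = 117
151 ⊕ 147 =   4
 77 ⊕  85 =  24
 28 ⊕ 101 = 121
110 ⊕   9 = 103
208 ⊕  16 = 192
 57 ⊕ 189 = 132
216 ⊕  44 = 244
207 ⊕ 242 =  61

7504187967c084f43d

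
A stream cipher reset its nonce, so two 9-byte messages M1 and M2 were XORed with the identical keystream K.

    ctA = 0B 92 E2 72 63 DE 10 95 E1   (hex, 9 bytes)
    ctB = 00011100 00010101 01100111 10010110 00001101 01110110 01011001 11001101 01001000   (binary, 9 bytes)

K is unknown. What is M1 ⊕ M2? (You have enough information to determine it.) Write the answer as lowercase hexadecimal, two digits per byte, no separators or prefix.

ctA ⊕ ctB = (M1 ⊕ K) ⊕ (M2 ⊕ K) = M1 ⊕ M2 — the shared key cancels under XOR.
00001011 XOR 00011100 = 00010111
10010010 XOR 00010101 = 10000111
11100010 XOR 01100111 = 10000101
01110010 XOR 10010110 = 11100100
01100011 XOR 00001101 = 01101110
11011110 XOR 01110110 = 10101000
00010000 XOR 01011001 = 01001001
10010101 XOR 11001101 = 01011000
11100001 XOR 01001000 = 10101001

178785e46ea84958a9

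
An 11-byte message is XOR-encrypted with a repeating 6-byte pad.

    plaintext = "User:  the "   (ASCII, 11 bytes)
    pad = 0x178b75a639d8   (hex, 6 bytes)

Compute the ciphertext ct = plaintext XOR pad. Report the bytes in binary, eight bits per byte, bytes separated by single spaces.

01000010 11111000 00010000 11010100 00000011 11111000 00110111 11111111 00011101 11000011 00011001

The 6-byte key repeats, so the effective keystream is 17 8b 75 a6 39 d8 17 8b 75 a6 39.
byte 0: 55 XOR 17 = 42
byte 1: 73 XOR 8b = f8
byte 2: 65 XOR 75 = 10
byte 3: 72 XOR a6 = d4
byte 4: 3a XOR 39 = 03
byte 5: 20 XOR d8 = f8
byte 6: 20 XOR 17 = 37
byte 7: 74 XOR 8b = ff
byte 8: 68 XOR 75 = 1d
byte 9: 65 XOR a6 = c3
byte 10: 20 XOR 39 = 19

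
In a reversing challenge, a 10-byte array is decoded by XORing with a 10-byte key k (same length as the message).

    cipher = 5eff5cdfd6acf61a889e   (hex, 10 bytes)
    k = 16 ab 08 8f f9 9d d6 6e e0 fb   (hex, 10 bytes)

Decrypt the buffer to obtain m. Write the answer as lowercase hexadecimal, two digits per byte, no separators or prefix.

byte 0: 01011110 ⊕ 00010110 = 01001000
byte 1: 11111111 ⊕ 10101011 = 01010100
byte 2: 01011100 ⊕ 00001000 = 01010100
byte 3: 11011111 ⊕ 10001111 = 01010000
byte 4: 11010110 ⊕ 11111001 = 00101111
byte 5: 10101100 ⊕ 10011101 = 00110001
byte 6: 11110110 ⊕ 11010110 = 00100000
byte 7: 00011010 ⊕ 01101110 = 01110100
byte 8: 10001000 ⊕ 11100000 = 01101000
byte 9: 10011110 ⊕ 11111011 = 01100101

485454502f3120746865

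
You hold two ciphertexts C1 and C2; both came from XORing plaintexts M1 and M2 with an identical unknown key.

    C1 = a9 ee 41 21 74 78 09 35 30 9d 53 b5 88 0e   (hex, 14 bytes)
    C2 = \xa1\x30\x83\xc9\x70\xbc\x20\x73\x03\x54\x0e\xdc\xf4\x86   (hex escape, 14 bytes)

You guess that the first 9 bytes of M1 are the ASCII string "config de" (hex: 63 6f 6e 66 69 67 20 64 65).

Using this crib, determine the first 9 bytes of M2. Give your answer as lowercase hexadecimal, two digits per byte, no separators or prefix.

6bb1ac8e6da3092256

First, C1 ⊕ C2 = (M1 ⊕ K) ⊕ (M2 ⊕ K) = M1 ⊕ M2, so the key drops out. Then M2 = (M1 ⊕ M2) ⊕ M1 over the first 9 bytes.
byte 0: (a9 xor a1) xor 63 = 08 xor 63 = 6b
byte 1: (ee xor 30) xor 6f = de xor 6f = b1
byte 2: (41 xor 83) xor 6e = c2 xor 6e = ac
byte 3: (21 xor c9) xor 66 = e8 xor 66 = 8e
byte 4: (74 xor 70) xor 69 = 04 xor 69 = 6d
byte 5: (78 xor bc) xor 67 = c4 xor 67 = a3
byte 6: (09 xor 20) xor 20 = 29 xor 20 = 09
byte 7: (35 xor 73) xor 64 = 46 xor 64 = 22
byte 8: (30 xor 03) xor 65 = 33 xor 65 = 56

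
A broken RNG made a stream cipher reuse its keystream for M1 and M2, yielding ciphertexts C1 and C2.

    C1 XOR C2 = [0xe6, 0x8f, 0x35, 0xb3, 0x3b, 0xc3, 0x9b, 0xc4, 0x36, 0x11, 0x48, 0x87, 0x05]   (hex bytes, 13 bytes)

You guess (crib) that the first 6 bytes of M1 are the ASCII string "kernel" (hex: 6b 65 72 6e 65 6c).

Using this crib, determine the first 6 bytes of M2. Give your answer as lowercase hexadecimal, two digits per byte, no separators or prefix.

Since C1 ⊕ C2 = M1 ⊕ M2, XORing with the guessed M1 bytes yields the corresponding M2 bytes: M2 = (C1 ⊕ C2) ⊕ M1.
byte 0: e6 xor 6b = 8d
byte 1: 8f xor 65 = ea
byte 2: 35 xor 72 = 47
byte 3: b3 xor 6e = dd
byte 4: 3b xor 65 = 5e
byte 5: c3 xor 6c = af

8dea47dd5eaf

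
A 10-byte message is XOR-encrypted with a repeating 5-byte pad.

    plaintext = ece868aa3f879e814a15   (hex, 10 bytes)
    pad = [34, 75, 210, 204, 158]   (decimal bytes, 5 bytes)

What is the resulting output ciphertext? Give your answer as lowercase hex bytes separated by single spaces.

The 5-byte key repeats, so the effective keystream is 22 4b d2 cc 9e 22 4b d2 cc 9e.
byte 0: ec ^ 22 = ce
byte 1: e8 ^ 4b = a3
byte 2: 68 ^ d2 = ba
byte 3: aa ^ cc = 66
byte 4: 3f ^ 9e = a1
byte 5: 87 ^ 22 = a5
byte 6: 9e ^ 4b = d5
byte 7: 81 ^ d2 = 53
byte 8: 4a ^ cc = 86
byte 9: 15 ^ 9e = 8b

ce a3 ba 66 a1 a5 d5 53 86 8b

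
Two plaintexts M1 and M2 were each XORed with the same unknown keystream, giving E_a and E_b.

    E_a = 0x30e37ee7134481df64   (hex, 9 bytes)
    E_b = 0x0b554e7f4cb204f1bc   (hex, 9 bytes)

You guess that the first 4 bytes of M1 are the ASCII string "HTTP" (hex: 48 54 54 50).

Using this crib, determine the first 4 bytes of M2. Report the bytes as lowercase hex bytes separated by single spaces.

First, E_a ⊕ E_b = (M1 ⊕ K) ⊕ (M2 ⊕ K) = M1 ⊕ M2, so the key drops out. Then M2 = (M1 ⊕ M2) ⊕ M1 over the first 4 bytes.
byte 0: (30 XOR 0b) XOR 48 = 3b XOR 48 = 73
byte 1: (e3 XOR 55) XOR 54 = b6 XOR 54 = e2
byte 2: (7e XOR 4e) XOR 54 = 30 XOR 54 = 64
byte 3: (e7 XOR 7f) XOR 50 = 98 XOR 50 = c8

73 e2 64 c8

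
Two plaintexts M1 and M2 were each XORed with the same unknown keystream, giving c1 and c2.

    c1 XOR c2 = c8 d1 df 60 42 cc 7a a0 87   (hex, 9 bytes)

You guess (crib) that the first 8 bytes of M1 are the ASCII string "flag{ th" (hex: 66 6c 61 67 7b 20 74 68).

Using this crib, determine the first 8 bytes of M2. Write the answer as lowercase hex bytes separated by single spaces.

ae bd be 07 39 ec 0e c8

Since c1 ⊕ c2 = M1 ⊕ M2, XORing with the guessed M1 bytes yields the corresponding M2 bytes: M2 = (c1 ⊕ c2) ⊕ M1.
c8 ^ 66 = ae
d1 ^ 6c = bd
df ^ 61 = be
60 ^ 67 = 07
42 ^ 7b = 39
cc ^ 20 = ec
7a ^ 74 = 0e
a0 ^ 68 = c8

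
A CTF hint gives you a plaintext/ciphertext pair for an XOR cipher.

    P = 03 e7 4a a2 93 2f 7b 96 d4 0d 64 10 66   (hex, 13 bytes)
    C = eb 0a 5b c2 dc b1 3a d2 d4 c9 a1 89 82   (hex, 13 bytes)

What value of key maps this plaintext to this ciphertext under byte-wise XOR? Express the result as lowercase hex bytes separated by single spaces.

Since C = P ⊕ key, XORing both sides with P gives key = P ⊕ C.
03 ^ eb = e8
e7 ^ 0a = ed
4a ^ 5b = 11
a2 ^ c2 = 60
93 ^ dc = 4f
2f ^ b1 = 9e
7b ^ 3a = 41
96 ^ d2 = 44
d4 ^ d4 = 00
0d ^ c9 = c4
64 ^ a1 = c5
10 ^ 89 = 99
66 ^ 82 = e4

e8 ed 11 60 4f 9e 41 44 00 c4 c5 99 e4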